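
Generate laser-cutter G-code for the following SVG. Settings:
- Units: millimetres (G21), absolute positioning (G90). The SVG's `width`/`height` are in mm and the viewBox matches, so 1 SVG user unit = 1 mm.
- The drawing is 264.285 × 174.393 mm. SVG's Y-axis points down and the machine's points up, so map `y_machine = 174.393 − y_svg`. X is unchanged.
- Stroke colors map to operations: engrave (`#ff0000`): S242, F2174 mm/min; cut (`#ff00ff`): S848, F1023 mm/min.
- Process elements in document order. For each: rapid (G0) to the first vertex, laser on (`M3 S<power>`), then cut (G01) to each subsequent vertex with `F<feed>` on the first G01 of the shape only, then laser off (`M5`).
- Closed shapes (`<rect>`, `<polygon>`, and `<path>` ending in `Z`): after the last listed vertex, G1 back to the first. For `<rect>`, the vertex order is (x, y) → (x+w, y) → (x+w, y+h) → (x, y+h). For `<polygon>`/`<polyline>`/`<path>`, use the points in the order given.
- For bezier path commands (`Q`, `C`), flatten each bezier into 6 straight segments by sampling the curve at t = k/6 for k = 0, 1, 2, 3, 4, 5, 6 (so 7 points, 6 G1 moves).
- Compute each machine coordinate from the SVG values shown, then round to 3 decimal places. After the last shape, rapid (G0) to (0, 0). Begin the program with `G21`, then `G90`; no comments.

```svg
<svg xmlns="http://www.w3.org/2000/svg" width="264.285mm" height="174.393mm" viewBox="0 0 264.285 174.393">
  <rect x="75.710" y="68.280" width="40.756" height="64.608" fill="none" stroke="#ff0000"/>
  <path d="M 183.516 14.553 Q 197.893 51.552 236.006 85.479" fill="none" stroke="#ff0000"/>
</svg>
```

Since the viewBox matches the mm dimensions, user units are millimetres directly. The only transform is the Y-flip y_m = 174.393 − y_svg.

Shape 1 is a rectangle drawn with `<rect>`. Its stroke #ff0000 means engrave at S242, F2174. After flipping Y the toolpath is (75.710,106.113) → (116.466,106.113) → (116.466,41.505) → (75.710,41.505) → (75.710,106.113), returning to the start.

Shape 2 is a quadratic bezier drawn with `<path>`. Its stroke #ff0000 means engrave at S242, F2174. After flipping Y the toolpath is (183.516,159.840) → (188.968,147.592) → (195.738,135.515) → (203.827,123.609) → (213.235,111.873) → (223.961,100.308) → (236.006,88.914).

G21
G90
G0 X75.710 Y106.113
M3 S242
G01 X116.466 Y106.113 F2174
G01 X116.466 Y41.505
G01 X75.710 Y41.505
G01 X75.710 Y106.113
M5
G0 X183.516 Y159.840
M3 S242
G01 X188.968 Y147.592 F2174
G01 X195.738 Y135.515
G01 X203.827 Y123.609
G01 X213.235 Y111.873
G01 X223.961 Y100.308
G01 X236.006 Y88.914
M5
G0 X0.000 Y0.000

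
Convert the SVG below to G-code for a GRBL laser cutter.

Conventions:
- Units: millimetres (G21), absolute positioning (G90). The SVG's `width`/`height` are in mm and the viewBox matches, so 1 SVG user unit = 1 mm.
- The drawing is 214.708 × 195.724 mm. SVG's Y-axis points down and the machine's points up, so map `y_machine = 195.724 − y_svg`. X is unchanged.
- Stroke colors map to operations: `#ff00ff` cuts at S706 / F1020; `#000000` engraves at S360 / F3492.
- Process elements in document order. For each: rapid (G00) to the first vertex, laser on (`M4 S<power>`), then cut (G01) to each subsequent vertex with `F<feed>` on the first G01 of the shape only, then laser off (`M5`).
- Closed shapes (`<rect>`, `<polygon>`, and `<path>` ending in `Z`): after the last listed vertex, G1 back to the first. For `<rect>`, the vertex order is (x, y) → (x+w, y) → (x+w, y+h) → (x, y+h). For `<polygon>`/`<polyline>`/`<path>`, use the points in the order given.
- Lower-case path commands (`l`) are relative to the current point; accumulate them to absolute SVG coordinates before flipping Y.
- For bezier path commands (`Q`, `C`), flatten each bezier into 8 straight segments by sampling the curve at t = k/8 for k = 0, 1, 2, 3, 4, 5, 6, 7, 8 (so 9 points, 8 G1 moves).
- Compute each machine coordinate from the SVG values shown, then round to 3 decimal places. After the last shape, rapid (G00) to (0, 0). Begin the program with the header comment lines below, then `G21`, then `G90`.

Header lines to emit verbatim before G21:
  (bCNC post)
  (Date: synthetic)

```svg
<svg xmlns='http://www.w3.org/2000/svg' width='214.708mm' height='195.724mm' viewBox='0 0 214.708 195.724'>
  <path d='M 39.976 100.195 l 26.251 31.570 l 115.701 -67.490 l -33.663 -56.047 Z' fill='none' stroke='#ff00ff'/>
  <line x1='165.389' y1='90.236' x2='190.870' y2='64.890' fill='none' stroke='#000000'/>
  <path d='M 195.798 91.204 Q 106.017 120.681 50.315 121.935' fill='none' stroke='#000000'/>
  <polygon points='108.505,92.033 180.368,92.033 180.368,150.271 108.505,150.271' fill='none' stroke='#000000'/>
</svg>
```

Since the viewBox matches the mm dimensions, user units are millimetres directly. The only transform is the Y-flip y_m = 195.724 − y_svg.

Shape 1 is a closed polygon drawn with `<path>`. Its stroke #ff00ff means cut at S706, F1020. After flipping Y the toolpath is (39.976,95.529) → (66.227,63.959) → (181.928,131.449) → (148.265,187.496) → (39.976,95.529), returning to the start.

Shape 2 is a line segment drawn with `<line>`. Its stroke #000000 means engrave at S360, F3492. After flipping Y the toolpath is (165.389,105.488) → (190.870,130.834).

Shape 3 is a quadratic bezier drawn with `<path>`. Its stroke #000000 means engrave at S360, F3492. After flipping Y the toolpath is (195.798,104.520) → (173.885,97.592) → (153.037,91.545) → (133.255,86.381) → (114.537,82.099) → (96.884,78.698) → (80.296,76.180) → (64.773,74.543) → (50.315,73.789).

Shape 4 is a rectangle drawn with `<polygon>`. Its stroke #000000 means engrave at S360, F3492. After flipping Y the toolpath is (108.505,103.691) → (180.368,103.691) → (180.368,45.453) → (108.505,45.453) → (108.505,103.691), returning to the start.

(bCNC post)
(Date: synthetic)
G21
G90
G00 X39.976 Y95.529
M4 S706
G01 X66.227 Y63.959 F1020
G01 X181.928 Y131.449
G01 X148.265 Y187.496
G01 X39.976 Y95.529
M5
G00 X165.389 Y105.488
M4 S360
G01 X190.870 Y130.834 F3492
M5
G00 X195.798 Y104.520
M4 S360
G01 X173.885 Y97.592 F3492
G01 X153.037 Y91.545
G01 X133.255 Y86.381
G01 X114.537 Y82.099
G01 X96.884 Y78.698
G01 X80.296 Y76.180
G01 X64.773 Y74.543
G01 X50.315 Y73.789
M5
G00 X108.505 Y103.691
M4 S360
G01 X180.368 Y103.691 F3492
G01 X180.368 Y45.453
G01 X108.505 Y45.453
G01 X108.505 Y103.691
M5
G00 X0.000 Y0.000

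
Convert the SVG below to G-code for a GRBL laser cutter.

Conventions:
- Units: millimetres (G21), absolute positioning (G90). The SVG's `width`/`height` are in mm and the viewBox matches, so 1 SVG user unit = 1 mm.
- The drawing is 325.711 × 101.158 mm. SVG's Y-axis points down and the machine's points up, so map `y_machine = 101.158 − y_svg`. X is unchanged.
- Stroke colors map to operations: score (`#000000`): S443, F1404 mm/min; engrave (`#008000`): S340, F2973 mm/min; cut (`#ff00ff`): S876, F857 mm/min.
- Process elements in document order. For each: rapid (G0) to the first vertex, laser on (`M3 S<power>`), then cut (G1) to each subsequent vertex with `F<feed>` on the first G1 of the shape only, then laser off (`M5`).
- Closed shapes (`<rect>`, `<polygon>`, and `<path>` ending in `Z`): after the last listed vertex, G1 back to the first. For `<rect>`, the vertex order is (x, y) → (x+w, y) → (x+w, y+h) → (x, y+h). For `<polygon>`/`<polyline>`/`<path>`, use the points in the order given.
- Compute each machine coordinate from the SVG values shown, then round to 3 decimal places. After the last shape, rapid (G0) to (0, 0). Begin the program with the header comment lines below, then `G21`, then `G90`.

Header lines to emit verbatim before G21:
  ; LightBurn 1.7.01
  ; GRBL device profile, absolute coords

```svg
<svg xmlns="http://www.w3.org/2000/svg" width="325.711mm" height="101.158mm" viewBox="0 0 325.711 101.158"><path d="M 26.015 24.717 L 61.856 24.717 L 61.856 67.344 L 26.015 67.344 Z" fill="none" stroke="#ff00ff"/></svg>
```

; LightBurn 1.7.01
; GRBL device profile, absolute coords
G21
G90
G0 X26.015 Y76.441
M3 S876
G1 X61.856 Y76.441 F857
G1 X61.856 Y33.814
G1 X26.015 Y33.814
G1 X26.015 Y76.441
M5
G0 X0.000 Y0.000

1 u = 1 mm; y_m = 101.158 − y.

[1] `<path>` rectangle, #ff00ff→cut S876 F857: (26.015,76.441) → (61.856,76.441) → (61.856,33.814) → (26.015,33.814) → (26.015,76.441) (closed)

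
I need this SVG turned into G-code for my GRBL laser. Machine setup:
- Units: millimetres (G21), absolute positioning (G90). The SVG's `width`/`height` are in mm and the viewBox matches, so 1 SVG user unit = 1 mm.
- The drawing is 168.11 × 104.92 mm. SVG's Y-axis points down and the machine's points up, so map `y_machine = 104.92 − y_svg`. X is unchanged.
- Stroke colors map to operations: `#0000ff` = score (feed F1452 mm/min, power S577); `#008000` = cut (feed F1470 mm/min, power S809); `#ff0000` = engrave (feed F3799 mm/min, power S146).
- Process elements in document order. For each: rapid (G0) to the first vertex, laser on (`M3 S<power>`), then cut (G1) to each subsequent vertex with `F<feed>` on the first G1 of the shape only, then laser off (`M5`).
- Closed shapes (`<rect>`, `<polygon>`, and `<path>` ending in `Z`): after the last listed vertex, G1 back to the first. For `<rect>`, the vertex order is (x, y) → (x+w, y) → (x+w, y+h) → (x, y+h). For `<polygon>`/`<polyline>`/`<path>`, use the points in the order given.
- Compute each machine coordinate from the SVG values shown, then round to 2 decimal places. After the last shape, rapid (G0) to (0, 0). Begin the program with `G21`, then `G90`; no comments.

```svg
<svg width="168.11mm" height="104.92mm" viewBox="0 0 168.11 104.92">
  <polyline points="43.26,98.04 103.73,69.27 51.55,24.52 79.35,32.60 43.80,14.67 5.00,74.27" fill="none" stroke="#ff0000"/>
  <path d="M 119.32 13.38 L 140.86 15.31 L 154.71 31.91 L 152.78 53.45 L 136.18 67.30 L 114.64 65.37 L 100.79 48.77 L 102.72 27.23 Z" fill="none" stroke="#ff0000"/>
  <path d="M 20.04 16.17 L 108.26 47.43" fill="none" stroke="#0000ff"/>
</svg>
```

1 u = 1 mm; y_m = 104.92 − y.

[1] `<polyline>` open polyline, #ff0000→engrave S146 F3799: (43.26,6.88) → (103.73,35.65) → (51.55,80.40) → (79.35,72.32) → (43.80,90.25) → (5.00,30.65)

[2] `<path>` regular polygon, #ff0000→engrave S146 F3799: (119.32,91.54) → (140.86,89.61) → (154.71,73.01) → (152.78,51.47) → (136.18,37.62) → (114.64,39.55) → (100.79,56.15) → (102.72,77.69) → (119.32,91.54) (closed)

[3] `<path>` line segment, #0000ff→score S577 F1452: (20.04,88.75) → (108.26,57.49)

G21
G90
G0 X43.26 Y6.88
M3 S146
G1 X103.73 Y35.65 F3799
G1 X51.55 Y80.40
G1 X79.35 Y72.32
G1 X43.80 Y90.25
G1 X5.00 Y30.65
M5
G0 X119.32 Y91.54
M3 S146
G1 X140.86 Y89.61 F3799
G1 X154.71 Y73.01
G1 X152.78 Y51.47
G1 X136.18 Y37.62
G1 X114.64 Y39.55
G1 X100.79 Y56.15
G1 X102.72 Y77.69
G1 X119.32 Y91.54
M5
G0 X20.04 Y88.75
M3 S577
G1 X108.26 Y57.49 F1452
M5
G0 X0.00 Y0.00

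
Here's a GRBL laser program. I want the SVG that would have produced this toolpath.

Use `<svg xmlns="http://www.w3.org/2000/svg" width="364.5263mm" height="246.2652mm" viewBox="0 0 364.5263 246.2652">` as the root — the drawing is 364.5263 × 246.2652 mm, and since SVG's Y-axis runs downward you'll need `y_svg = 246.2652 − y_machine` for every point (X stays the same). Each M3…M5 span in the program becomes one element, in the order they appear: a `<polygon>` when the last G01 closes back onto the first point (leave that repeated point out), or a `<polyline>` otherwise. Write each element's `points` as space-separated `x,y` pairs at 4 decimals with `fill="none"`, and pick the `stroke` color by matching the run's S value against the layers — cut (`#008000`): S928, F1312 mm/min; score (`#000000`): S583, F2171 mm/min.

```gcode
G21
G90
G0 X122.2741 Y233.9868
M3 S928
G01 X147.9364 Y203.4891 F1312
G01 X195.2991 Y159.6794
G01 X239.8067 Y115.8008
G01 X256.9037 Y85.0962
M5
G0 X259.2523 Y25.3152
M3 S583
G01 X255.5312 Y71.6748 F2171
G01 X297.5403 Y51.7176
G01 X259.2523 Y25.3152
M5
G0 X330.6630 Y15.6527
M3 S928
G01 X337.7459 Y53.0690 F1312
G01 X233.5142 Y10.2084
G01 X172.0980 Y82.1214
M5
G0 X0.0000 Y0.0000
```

Each laser-on run becomes one SVG element. Flip Y back into SVG space with y_svg = 246.2652 − y_machine.

Run 1: power S928 maps to stroke `#008000` (cut). The run is open, so emit a `<polyline>` with points (Y-flipped): 122.2741,12.2784 147.9364,42.7761 195.2991,86.5858 239.8067,130.4644 256.9037,161.1690.

Run 2: power S583 maps to stroke `#000000` (score). The run returns to its start, so emit a `<polygon>` with points (Y-flipped): 259.2523,220.9500 255.5312,174.5904 297.5403,194.5476.

Run 3: the run's S928 means `#008000` (cut). The run is open, so emit a `<polyline>` with points (Y-flipped): 330.6630,230.6125 337.7459,193.1962 233.5142,236.0568 172.0980,164.1438.

<svg xmlns="http://www.w3.org/2000/svg" width="364.5263mm" height="246.2652mm" viewBox="0 0 364.5263 246.2652">
  <polyline points="122.2741,12.2784 147.9364,42.7761 195.2991,86.5858 239.8067,130.4644 256.9037,161.1690" fill="none" stroke="#008000"/>
  <polygon points="259.2523,220.9500 255.5312,174.5904 297.5403,194.5476" fill="none" stroke="#000000"/>
  <polyline points="330.6630,230.6125 337.7459,193.1962 233.5142,236.0568 172.0980,164.1438" fill="none" stroke="#008000"/>
</svg>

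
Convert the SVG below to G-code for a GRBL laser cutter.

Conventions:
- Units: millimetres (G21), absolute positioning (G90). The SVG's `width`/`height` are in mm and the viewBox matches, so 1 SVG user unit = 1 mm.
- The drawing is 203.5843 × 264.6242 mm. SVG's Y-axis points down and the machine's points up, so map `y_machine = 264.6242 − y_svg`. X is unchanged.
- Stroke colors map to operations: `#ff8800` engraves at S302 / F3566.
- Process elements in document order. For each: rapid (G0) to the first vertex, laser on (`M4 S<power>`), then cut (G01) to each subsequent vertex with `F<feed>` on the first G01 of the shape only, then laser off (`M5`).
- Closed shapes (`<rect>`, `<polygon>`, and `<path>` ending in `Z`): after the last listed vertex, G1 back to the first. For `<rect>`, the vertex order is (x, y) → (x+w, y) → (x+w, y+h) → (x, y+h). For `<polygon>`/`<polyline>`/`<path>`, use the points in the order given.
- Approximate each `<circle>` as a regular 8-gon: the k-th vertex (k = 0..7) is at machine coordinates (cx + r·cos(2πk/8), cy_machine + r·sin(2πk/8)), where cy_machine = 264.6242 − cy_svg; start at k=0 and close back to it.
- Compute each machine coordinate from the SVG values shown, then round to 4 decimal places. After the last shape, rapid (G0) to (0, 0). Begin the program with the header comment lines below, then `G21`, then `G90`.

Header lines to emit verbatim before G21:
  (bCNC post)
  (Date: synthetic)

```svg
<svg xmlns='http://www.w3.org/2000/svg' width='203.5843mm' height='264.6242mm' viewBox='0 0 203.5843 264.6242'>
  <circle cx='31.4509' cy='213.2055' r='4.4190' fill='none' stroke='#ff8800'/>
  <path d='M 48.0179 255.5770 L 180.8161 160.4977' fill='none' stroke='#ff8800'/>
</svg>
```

viewBox `0 0 203.5843 264.6242` with mm width/height → 1 unit = 1 mm. Flip: y_m = 264.6242 − y_svg.

**Shape 1** — `<circle>` circle, stroke `#ff8800` → engrave (S302, F3566). Machine vertices: (35.8699,51.4187) → (34.5756,54.5434) → (31.4509,55.8377) → (28.3262,54.5434) → (27.0319,51.4187) → (28.3262,48.2940) → (31.4509,46.9997) → (34.5756,48.2940) → (35.8699,51.4187). Closed: final G1 returns to the first vertex.

**Shape 2** — `<path>` line segment, stroke `#ff8800` → engrave (S302, F3566). Machine vertices: (48.0179,9.0472) → (180.8161,104.1265). Open path.

(bCNC post)
(Date: synthetic)
G21
G90
G0 X35.8699 Y51.4187
M4 S302
G01 X34.5756 Y54.5434 F3566
G01 X31.4509 Y55.8377
G01 X28.3262 Y54.5434
G01 X27.0319 Y51.4187
G01 X28.3262 Y48.2940
G01 X31.4509 Y46.9997
G01 X34.5756 Y48.2940
G01 X35.8699 Y51.4187
M5
G0 X48.0179 Y9.0472
M4 S302
G01 X180.8161 Y104.1265 F3566
M5
G0 X0.0000 Y0.0000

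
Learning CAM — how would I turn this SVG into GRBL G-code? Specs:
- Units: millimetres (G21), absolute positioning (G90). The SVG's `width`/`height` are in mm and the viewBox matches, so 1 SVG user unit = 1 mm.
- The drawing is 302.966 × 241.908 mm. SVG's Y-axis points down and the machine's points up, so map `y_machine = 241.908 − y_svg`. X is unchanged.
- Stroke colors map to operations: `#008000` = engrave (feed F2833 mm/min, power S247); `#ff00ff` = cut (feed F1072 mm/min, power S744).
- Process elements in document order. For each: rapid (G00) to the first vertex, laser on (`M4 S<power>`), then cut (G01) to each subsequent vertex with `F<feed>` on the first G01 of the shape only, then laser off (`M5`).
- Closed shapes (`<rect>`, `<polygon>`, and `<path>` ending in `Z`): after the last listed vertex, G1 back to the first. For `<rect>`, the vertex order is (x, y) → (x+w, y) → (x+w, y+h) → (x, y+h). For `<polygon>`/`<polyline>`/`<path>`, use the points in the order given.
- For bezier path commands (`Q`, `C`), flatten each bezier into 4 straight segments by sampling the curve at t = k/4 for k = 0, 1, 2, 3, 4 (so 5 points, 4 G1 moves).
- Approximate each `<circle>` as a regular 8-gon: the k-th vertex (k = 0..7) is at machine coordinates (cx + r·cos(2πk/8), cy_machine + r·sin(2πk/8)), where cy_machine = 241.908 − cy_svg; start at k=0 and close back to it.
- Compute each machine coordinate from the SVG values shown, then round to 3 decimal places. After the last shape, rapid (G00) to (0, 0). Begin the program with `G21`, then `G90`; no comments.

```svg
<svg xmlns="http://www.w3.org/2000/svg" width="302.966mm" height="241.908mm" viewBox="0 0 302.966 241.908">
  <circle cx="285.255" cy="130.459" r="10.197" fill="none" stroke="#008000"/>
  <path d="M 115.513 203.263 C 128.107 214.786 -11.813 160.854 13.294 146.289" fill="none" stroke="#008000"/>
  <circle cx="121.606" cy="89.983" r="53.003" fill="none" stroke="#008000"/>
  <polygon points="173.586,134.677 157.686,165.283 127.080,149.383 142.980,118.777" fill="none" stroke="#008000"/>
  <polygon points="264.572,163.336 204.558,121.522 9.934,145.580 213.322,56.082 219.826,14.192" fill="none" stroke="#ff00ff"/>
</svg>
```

G21
G90
G00 X295.452 Y111.449
M4 S247
G01 X292.465 Y118.659 F2833
G01 X285.255 Y121.646
G01 X278.045 Y118.659
G01 X275.058 Y111.449
G01 X278.045 Y104.239
G01 X285.255 Y101.252
G01 X292.465 Y104.239
G01 X295.452 Y111.449
M5
G00 X115.513 Y38.645
M4 S247
G01 X101.324 Y40.638 F2833
G01 X59.711 Y57.349
G01 X20.445 Y78.952
G01 X13.294 Y95.619
M5
G00 X174.609 Y151.925
M4 S247
G01 X159.085 Y189.404 F2833
G01 X121.606 Y204.928
G01 X84.127 Y189.404
G01 X68.603 Y151.925
G01 X84.127 Y114.446
G01 X121.606 Y98.922
G01 X159.085 Y114.446
G01 X174.609 Y151.925
M5
G00 X173.586 Y107.231
M4 S247
G01 X157.686 Y76.625 F2833
G01 X127.080 Y92.525
G01 X142.980 Y123.131
G01 X173.586 Y107.231
M5
G00 X264.572 Y78.572
M4 S744
G01 X204.558 Y120.386 F1072
G01 X9.934 Y96.328
G01 X213.322 Y185.826
G01 X219.826 Y227.716
G01 X264.572 Y78.572
M5
G00 X0.000 Y0.000

1 u = 1 mm; y_m = 241.908 − y.

[1] `<circle>` circle, #008000→engrave S247 F2833: (295.452,111.449) → (292.465,118.659) → (285.255,121.646) → (278.045,118.659) → (275.058,111.449) → (278.045,104.239) → (285.255,101.252) → (292.465,104.239) → (295.452,111.449) (closed)

[2] `<path>` cubic bezier, #008000→engrave S247 F2833: (115.513,38.645) → (101.324,40.638) → (59.711,57.349) → (20.445,78.952) → (13.294,95.619)

[3] `<circle>` circle, #008000→engrave S247 F2833: (174.609,151.925) → (159.085,189.404) → (121.606,204.928) → (84.127,189.404) → (68.603,151.925) → (84.127,114.446) → (121.606,98.922) → (159.085,114.446) → (174.609,151.925) (closed)

[4] `<polygon>` regular polygon, #008000→engrave S247 F2833: (173.586,107.231) → (157.686,76.625) → (127.080,92.525) → (142.980,123.131) → (173.586,107.231) (closed)

[5] `<polygon>` closed polygon, #ff00ff→cut S744 F1072: (264.572,78.572) → (204.558,120.386) → (9.934,96.328) → (213.322,185.826) → (219.826,227.716) → (264.572,78.572) (closed)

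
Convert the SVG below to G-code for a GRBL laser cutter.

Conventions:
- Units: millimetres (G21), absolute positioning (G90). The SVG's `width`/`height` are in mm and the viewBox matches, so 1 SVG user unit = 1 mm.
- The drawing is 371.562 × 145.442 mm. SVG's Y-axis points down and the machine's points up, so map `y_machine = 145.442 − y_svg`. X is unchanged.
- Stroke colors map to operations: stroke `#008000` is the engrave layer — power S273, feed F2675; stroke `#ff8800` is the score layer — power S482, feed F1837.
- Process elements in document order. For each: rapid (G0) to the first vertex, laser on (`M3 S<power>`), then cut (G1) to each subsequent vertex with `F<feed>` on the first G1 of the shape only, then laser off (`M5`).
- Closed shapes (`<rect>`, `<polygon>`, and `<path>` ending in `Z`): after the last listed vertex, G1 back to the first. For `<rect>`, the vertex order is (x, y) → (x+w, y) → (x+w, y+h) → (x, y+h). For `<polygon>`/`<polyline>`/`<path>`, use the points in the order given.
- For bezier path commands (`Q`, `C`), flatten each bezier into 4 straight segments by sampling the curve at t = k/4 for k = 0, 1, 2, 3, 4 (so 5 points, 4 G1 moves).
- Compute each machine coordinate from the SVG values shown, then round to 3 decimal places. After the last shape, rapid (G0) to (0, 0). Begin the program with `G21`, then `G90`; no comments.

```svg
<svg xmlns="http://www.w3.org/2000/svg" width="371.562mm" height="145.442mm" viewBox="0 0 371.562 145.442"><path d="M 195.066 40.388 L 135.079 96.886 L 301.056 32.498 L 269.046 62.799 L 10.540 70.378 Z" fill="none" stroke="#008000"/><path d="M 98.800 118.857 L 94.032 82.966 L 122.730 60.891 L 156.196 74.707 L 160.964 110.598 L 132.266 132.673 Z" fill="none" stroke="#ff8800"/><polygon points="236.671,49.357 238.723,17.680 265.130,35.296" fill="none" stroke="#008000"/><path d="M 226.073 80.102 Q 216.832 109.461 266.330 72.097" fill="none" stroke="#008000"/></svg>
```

1 u = 1 mm; y_m = 145.442 − y.

[1] `<path>` closed polygon, #008000→engrave S273 F2675: (195.066,105.054) → (135.079,48.556) → (301.056,112.944) → (269.046,82.643) → (10.540,75.064) → (195.066,105.054) (closed)

[2] `<path>` regular polygon, #ff8800→score S482 F1837: (98.800,26.585) → (94.032,62.476) → (122.730,84.551) → (156.196,70.735) → (160.964,34.844) → (132.266,12.769) → (98.800,26.585) (closed)

[3] `<polygon>` regular polygon, #008000→engrave S273 F2675: (236.671,96.085) → (238.723,127.762) → (265.130,110.146) → (236.671,96.085) (closed)

[4] `<path>` quadratic bezier, #008000→engrave S273 F2675: (226.073,65.340) → (225.124,54.831) → (231.517,52.662) → (245.252,58.833) → (266.330,73.345)

G21
G90
G0 X195.066 Y105.054
M3 S273
G1 X135.079 Y48.556 F2675
G1 X301.056 Y112.944
G1 X269.046 Y82.643
G1 X10.540 Y75.064
G1 X195.066 Y105.054
M5
G0 X98.800 Y26.585
M3 S482
G1 X94.032 Y62.476 F1837
G1 X122.730 Y84.551
G1 X156.196 Y70.735
G1 X160.964 Y34.844
G1 X132.266 Y12.769
G1 X98.800 Y26.585
M5
G0 X236.671 Y96.085
M3 S273
G1 X238.723 Y127.762 F2675
G1 X265.130 Y110.146
G1 X236.671 Y96.085
M5
G0 X226.073 Y65.340
M3 S273
G1 X225.124 Y54.831 F2675
G1 X231.517 Y52.662
G1 X245.252 Y58.833
G1 X266.330 Y73.345
M5
G0 X0.000 Y0.000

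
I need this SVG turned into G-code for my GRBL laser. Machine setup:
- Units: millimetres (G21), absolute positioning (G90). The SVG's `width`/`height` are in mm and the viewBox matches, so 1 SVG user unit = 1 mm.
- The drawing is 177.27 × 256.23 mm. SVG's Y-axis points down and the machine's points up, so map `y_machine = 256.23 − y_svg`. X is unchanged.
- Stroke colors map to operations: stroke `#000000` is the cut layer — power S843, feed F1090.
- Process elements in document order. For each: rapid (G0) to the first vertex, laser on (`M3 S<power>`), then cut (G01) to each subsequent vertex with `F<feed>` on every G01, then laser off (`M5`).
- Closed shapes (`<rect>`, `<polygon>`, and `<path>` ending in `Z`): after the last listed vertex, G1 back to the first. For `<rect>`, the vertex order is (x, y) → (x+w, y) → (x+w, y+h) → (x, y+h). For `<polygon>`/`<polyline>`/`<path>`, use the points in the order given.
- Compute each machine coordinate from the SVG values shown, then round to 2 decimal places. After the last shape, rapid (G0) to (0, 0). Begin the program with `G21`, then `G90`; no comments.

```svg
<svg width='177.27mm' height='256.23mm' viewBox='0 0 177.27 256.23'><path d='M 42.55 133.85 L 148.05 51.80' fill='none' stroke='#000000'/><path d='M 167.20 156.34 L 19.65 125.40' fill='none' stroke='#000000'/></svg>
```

G21
G90
G0 X42.55 Y122.38
M3 S843
G01 X148.05 Y204.43 F1090
M5
G0 X167.20 Y99.89
M3 S843
G01 X19.65 Y130.83 F1090
M5
G0 X0.00 Y0.00

1 u = 1 mm; y_m = 256.23 − y.

[1] `<path>` line segment, #000000→cut S843 F1090: (42.55,122.38) → (148.05,204.43)

[2] `<path>` line segment, #000000→cut S843 F1090: (167.20,99.89) → (19.65,130.83)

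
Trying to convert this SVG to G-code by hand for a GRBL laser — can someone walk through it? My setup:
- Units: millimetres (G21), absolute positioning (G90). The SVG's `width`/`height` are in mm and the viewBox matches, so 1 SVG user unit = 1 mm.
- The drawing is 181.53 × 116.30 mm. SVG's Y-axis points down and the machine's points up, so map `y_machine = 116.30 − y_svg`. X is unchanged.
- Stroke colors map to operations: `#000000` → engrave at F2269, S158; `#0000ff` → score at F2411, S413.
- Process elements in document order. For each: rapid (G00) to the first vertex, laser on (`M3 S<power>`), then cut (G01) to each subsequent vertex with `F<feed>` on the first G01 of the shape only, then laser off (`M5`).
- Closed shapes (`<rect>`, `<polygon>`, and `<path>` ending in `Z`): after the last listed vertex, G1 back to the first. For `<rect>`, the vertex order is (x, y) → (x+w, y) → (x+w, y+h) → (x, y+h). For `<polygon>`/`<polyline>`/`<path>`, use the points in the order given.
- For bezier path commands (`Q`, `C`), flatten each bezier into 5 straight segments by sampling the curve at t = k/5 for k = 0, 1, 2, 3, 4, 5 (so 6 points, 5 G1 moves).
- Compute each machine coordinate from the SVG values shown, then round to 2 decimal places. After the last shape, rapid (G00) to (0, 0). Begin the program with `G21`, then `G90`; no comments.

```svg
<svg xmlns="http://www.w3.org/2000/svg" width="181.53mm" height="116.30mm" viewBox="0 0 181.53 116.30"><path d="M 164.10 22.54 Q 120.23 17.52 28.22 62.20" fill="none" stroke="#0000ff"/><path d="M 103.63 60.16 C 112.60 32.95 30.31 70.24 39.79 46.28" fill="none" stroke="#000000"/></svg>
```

G21
G90
G00 X164.10 Y93.76
M3 S413
G01 X144.63 Y93.78 F2411
G01 X121.30 Y89.82
G01 X94.13 Y81.89
G01 X63.10 Y69.98
G01 X28.22 Y54.10
M5
G00 X103.63 Y56.14
M3 S158
G01 X99.53 Y65.73 F2269
G01 X82.30 Y65.88
G01 X60.75 Y62.62
G01 X43.65 Y61.99
G01 X39.79 Y70.02
M5
G00 X0.00 Y0.00

Since the viewBox matches the mm dimensions, user units are millimetres directly. The only transform is the Y-flip y_m = 116.30 − y_svg.

Shape 1 is a quadratic bezier drawn with `<path>`. Its stroke #0000ff means score at S413, F2411. After flipping Y the toolpath is (164.10,93.76) → (144.63,93.78) → (121.30,89.82) → (94.13,81.89) → (63.10,69.98) → (28.22,54.10).

Shape 2 is a cubic bezier drawn with `<path>`. Its stroke #000000 means engrave at S158, F2269. After flipping Y the toolpath is (103.63,56.14) → (99.53,65.73) → (82.30,65.88) → (60.75,62.62) → (43.65,61.99) → (39.79,70.02).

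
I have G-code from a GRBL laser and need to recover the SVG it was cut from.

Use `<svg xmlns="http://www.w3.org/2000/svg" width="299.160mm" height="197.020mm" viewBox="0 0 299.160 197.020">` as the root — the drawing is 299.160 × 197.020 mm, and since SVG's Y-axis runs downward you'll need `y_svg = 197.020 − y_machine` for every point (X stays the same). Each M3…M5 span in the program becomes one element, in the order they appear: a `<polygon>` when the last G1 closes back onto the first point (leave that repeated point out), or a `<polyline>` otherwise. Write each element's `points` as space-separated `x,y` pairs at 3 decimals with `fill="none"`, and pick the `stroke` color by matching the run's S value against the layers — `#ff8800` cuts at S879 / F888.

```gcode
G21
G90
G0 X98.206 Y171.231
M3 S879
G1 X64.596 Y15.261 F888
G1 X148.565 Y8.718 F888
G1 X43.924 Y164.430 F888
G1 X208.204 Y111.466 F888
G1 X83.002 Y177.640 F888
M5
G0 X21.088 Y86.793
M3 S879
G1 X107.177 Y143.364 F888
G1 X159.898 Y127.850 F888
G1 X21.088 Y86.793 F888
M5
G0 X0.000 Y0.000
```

Machine Y-up, SVG Y-down with viewBox height 197.020, so y_svg = 197.020 − y_machine; X carries over. Every run uses S879, so all elements get stroke `#ff8800` (cut).

Run 1: The run is open, so emit a `<polyline>` with points (Y-flipped): 98.206,25.789 64.596,181.759 148.565,188.302 43.924,32.590 208.204,85.554 83.002,19.380.

Run 2: The run returns to its start, so emit a `<polygon>` with points (Y-flipped): 21.088,110.227 107.177,53.656 159.898,69.170.

<svg xmlns="http://www.w3.org/2000/svg" width="299.160mm" height="197.020mm" viewBox="0 0 299.160 197.020">
  <polyline points="98.206,25.789 64.596,181.759 148.565,188.302 43.924,32.590 208.204,85.554 83.002,19.380" fill="none" stroke="#ff8800"/>
  <polygon points="21.088,110.227 107.177,53.656 159.898,69.170" fill="none" stroke="#ff8800"/>
</svg>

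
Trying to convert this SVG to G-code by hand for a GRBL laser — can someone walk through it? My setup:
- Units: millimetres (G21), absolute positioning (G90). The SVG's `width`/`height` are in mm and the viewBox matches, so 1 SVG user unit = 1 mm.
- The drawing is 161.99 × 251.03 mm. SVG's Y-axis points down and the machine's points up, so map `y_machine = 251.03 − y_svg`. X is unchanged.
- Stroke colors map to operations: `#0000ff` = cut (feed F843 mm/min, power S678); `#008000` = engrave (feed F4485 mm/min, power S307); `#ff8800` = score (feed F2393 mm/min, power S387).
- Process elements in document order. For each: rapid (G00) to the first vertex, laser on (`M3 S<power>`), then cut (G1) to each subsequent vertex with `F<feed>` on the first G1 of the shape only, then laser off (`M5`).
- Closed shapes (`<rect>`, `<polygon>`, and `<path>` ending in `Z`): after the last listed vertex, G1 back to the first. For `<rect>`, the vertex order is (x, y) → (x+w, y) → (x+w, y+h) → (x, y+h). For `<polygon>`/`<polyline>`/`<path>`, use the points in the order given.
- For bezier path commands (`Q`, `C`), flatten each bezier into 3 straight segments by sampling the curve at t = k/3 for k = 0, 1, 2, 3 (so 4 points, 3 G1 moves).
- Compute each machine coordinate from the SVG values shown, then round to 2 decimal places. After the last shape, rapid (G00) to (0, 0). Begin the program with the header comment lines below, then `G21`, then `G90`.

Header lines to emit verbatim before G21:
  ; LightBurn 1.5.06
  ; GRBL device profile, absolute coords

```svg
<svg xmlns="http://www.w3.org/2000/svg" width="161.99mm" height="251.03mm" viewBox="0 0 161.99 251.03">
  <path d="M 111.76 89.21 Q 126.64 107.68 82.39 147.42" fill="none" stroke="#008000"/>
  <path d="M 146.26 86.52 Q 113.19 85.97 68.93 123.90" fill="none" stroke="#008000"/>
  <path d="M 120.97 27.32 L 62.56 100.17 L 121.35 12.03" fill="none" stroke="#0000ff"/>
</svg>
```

; LightBurn 1.5.06
; GRBL device profile, absolute coords
G21
G90
G00 X111.76 Y161.82
M3 S307
G1 X115.11 Y147.14 F4485
G1 X105.32 Y127.74
G1 X82.39 Y103.61
M5
G00 X146.26 Y164.51
M3 S307
G1 X122.97 Y160.60 F4485
G1 X97.19 Y148.14
G1 X68.93 Y127.13
M5
G00 X120.97 Y223.71
M3 S678
G1 X62.56 Y150.86 F843
G1 X121.35 Y239.00
M5
G00 X0.00 Y0.00

1 u = 1 mm; y_m = 251.03 − y.

[1] `<path>` quadratic bezier, #008000→engrave S307 F4485: (111.76,161.82) → (115.11,147.14) → (105.32,127.74) → (82.39,103.61)

[2] `<path>` quadratic bezier, #008000→engrave S307 F4485: (146.26,164.51) → (122.97,160.60) → (97.19,148.14) → (68.93,127.13)

[3] `<path>` open polyline, #0000ff→cut S678 F843: (120.97,223.71) → (62.56,150.86) → (121.35,239.00)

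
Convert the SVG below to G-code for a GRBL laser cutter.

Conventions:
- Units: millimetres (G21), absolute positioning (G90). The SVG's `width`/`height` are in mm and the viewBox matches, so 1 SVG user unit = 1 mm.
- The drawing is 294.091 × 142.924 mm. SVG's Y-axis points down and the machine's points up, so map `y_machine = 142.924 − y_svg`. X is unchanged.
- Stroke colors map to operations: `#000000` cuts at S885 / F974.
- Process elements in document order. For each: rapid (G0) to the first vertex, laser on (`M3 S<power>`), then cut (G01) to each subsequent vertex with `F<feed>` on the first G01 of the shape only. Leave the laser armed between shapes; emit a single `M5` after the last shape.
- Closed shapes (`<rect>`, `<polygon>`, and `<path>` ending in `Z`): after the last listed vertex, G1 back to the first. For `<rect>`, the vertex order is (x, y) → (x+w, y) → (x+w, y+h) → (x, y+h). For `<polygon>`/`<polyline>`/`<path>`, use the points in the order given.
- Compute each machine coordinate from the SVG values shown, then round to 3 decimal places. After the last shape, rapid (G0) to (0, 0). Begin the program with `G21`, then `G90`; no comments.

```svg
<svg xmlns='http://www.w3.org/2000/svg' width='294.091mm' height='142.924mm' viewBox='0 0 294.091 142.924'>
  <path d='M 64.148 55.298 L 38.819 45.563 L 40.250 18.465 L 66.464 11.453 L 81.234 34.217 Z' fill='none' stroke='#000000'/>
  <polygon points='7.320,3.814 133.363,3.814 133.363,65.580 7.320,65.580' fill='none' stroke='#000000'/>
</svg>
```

G21
G90
G0 X64.148 Y87.626
M3 S885
G01 X38.819 Y97.361 F974
G01 X40.250 Y124.459
G01 X66.464 Y131.471
G01 X81.234 Y108.707
G01 X64.148 Y87.626
G0 X7.320 Y139.110
M3 S885
G01 X133.363 Y139.110 F974
G01 X133.363 Y77.344
G01 X7.320 Y77.344
G01 X7.320 Y139.110
M5
G0 X0.000 Y0.000

Since the viewBox matches the mm dimensions, user units are millimetres directly. The only transform is the Y-flip y_m = 142.924 − y_svg.

Shape 1 is a regular polygon drawn with `<path>`. Its stroke #000000 means cut at S885, F974. After flipping Y the toolpath is (64.148,87.626) → (38.819,97.361) → (40.250,124.459) → (66.464,131.471) → (81.234,108.707) → (64.148,87.626), returning to the start.

Shape 2 is a rectangle drawn with `<polygon>`. Its stroke #000000 means cut at S885, F974. After flipping Y the toolpath is (7.320,139.110) → (133.363,139.110) → (133.363,77.344) → (7.320,77.344) → (7.320,139.110), returning to the start.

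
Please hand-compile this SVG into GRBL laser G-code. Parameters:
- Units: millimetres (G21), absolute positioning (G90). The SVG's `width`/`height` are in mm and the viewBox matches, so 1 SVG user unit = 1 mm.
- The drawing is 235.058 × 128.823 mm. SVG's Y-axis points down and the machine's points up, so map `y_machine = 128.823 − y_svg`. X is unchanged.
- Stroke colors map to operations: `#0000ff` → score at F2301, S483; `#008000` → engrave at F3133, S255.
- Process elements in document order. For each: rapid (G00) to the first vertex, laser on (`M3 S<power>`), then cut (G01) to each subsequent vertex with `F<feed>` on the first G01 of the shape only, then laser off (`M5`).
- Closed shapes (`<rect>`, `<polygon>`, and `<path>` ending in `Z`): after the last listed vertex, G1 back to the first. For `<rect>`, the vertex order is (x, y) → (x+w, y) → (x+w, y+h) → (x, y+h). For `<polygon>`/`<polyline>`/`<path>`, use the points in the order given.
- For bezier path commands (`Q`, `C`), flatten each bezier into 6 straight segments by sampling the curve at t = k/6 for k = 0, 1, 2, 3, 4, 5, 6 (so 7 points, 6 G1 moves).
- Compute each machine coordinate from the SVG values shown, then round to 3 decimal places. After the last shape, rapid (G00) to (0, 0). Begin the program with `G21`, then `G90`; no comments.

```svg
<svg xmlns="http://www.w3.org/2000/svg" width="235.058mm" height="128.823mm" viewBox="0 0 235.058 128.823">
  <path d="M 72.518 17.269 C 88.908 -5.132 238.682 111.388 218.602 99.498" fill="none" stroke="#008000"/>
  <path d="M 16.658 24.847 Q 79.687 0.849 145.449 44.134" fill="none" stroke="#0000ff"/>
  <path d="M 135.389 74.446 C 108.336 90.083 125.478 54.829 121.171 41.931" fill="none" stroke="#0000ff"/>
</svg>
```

G21
G90
G00 X72.518 Y111.554
M3 S255
G01 X90.424 Y112.415 F3133
G01 X122.138 Y97.549
G01 X159.236 Y74.381
G01 X193.295 Y50.337
G01 X215.891 Y32.843
G01 X218.602 Y29.325
M5
G00 X16.658 Y103.976
M3 S483
G01 X37.744 Y110.106 F2301
G01 X58.981 Y112.499
G01 X80.370 Y111.153
G01 X101.911 Y106.070
G01 X123.604 Y97.248
G01 X145.449 Y84.689
M5
G00 X135.389 Y54.377
M3 S483
G01 X125.242 Y50.460 F2301
G01 X120.636 Y52.991
G01 X119.750 Y59.934
G01 X120.760 Y69.255
G01 X121.841 Y78.919
G01 X121.171 Y86.892
M5
G00 X0.000 Y0.000

Since the viewBox matches the mm dimensions, user units are millimetres directly. The only transform is the Y-flip y_m = 128.823 − y_svg.

Shape 1 is a cubic bezier drawn with `<path>`. Its stroke #008000 means engrave at S255, F3133. After flipping Y the toolpath is (72.518,111.554) → (90.424,112.415) → (122.138,97.549) → (159.236,74.381) → (193.295,50.337) → (215.891,32.843) → (218.602,29.325).

Shape 2 is a quadratic bezier drawn with `<path>`. Its stroke #0000ff means score at S483, F2301. After flipping Y the toolpath is (16.658,103.976) → (37.744,110.106) → (58.981,112.499) → (80.370,111.153) → (101.911,106.070) → (123.604,97.248) → (145.449,84.689).

Shape 3 is a cubic bezier drawn with `<path>`. Its stroke #0000ff means score at S483, F2301. After flipping Y the toolpath is (135.389,54.377) → (125.242,50.460) → (120.636,52.991) → (119.750,59.934) → (120.760,69.255) → (121.841,78.919) → (121.171,86.892).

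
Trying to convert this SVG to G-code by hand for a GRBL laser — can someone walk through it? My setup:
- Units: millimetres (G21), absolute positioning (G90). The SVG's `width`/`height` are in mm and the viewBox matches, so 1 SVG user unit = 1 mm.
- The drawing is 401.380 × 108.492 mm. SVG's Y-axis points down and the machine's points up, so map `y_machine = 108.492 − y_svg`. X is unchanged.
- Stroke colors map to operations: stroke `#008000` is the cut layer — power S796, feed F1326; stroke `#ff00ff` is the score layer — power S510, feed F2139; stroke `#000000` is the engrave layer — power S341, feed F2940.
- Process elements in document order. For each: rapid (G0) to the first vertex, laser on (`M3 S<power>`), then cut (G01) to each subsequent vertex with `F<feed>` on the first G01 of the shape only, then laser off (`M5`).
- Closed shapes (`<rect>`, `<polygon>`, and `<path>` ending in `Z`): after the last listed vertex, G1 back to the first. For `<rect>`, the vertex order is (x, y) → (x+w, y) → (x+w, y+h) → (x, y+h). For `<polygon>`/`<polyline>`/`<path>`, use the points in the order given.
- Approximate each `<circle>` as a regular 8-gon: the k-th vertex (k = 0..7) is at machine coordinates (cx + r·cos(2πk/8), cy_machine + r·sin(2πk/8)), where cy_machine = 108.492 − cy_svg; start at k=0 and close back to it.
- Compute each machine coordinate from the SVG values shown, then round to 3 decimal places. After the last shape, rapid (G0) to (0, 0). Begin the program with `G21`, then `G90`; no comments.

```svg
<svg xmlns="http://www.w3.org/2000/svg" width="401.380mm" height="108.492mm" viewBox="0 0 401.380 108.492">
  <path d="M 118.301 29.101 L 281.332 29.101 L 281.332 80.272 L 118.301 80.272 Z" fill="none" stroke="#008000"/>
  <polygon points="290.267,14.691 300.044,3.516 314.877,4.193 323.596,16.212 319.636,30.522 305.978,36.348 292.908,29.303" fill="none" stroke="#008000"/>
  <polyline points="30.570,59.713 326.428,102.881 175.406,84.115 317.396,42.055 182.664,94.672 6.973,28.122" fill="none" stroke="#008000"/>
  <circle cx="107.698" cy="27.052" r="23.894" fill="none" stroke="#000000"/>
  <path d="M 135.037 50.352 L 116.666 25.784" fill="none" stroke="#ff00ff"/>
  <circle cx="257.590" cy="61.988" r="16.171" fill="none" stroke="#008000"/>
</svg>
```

G21
G90
G0 X118.301 Y79.391
M3 S796
G01 X281.332 Y79.391 F1326
G01 X281.332 Y28.220
G01 X118.301 Y28.220
G01 X118.301 Y79.391
M5
G0 X290.267 Y93.801
M3 S796
G01 X300.044 Y104.976 F1326
G01 X314.877 Y104.299
G01 X323.596 Y92.280
G01 X319.636 Y77.970
G01 X305.978 Y72.144
G01 X292.908 Y79.189
G01 X290.267 Y93.801
M5
G0 X30.570 Y48.779
M3 S796
G01 X326.428 Y5.611 F1326
G01 X175.406 Y24.377
G01 X317.396 Y66.437
G01 X182.664 Y13.820
G01 X6.973 Y80.370
M5
G0 X131.592 Y81.440
M3 S341
G01 X124.594 Y98.336 F2940
G01 X107.698 Y105.334
G01 X90.802 Y98.336
G01 X83.804 Y81.440
G01 X90.802 Y64.544
G01 X107.698 Y57.546
G01 X124.594 Y64.544
G01 X131.592 Y81.440
M5
G0 X135.037 Y58.140
M3 S510
G01 X116.666 Y82.708 F2139
M5
G0 X273.761 Y46.504
M3 S796
G01 X269.025 Y57.939 F1326
G01 X257.590 Y62.675
G01 X246.155 Y57.939
G01 X241.419 Y46.504
G01 X246.155 Y35.069
G01 X257.590 Y30.333
G01 X269.025 Y35.069
G01 X273.761 Y46.504
M5
G0 X0.000 Y0.000

Since the viewBox matches the mm dimensions, user units are millimetres directly. The only transform is the Y-flip y_m = 108.492 − y_svg.

Shape 1 is a rectangle drawn with `<path>`. Its stroke #008000 means cut at S796, F1326. After flipping Y the toolpath is (118.301,79.391) → (281.332,79.391) → (281.332,28.220) → (118.301,28.220) → (118.301,79.391), returning to the start.

Shape 2 is a regular polygon drawn with `<polygon>`. Its stroke #008000 means cut at S796, F1326. After flipping Y the toolpath is (290.267,93.801) → (300.044,104.976) → (314.877,104.299) → (323.596,92.280) → (319.636,77.970) → (305.978,72.144) → (292.908,79.189) → (290.267,93.801), returning to the start.

Shape 3 is a open polyline drawn with `<polyline>`. Its stroke #008000 means cut at S796, F1326. After flipping Y the toolpath is (30.570,48.779) → (326.428,5.611) → (175.406,24.377) → (317.396,66.437) → (182.664,13.820) → (6.973,80.370).

Shape 4 is a circle drawn with `<circle>`. Its stroke #000000 means engrave at S341, F2940. After flipping Y the toolpath is (131.592,81.440) → (124.594,98.336) → (107.698,105.334) → (90.802,98.336) → (83.804,81.440) → (90.802,64.544) → (107.698,57.546) → (124.594,64.544) → (131.592,81.440), returning to the start.

Shape 5 is a line segment drawn with `<path>`. Its stroke #ff00ff means score at S510, F2139. After flipping Y the toolpath is (135.037,58.140) → (116.666,82.708).

Shape 6 is a circle drawn with `<circle>`. Its stroke #008000 means cut at S796, F1326. After flipping Y the toolpath is (273.761,46.504) → (269.025,57.939) → (257.590,62.675) → (246.155,57.939) → (241.419,46.504) → (246.155,35.069) → (257.590,30.333) → (269.025,35.069) → (273.761,46.504), returning to the start.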